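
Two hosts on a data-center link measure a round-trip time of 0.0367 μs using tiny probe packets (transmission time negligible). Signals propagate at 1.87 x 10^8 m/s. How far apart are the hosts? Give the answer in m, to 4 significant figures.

3.431 m

One-way propagation = RTT/2 = 0.01835 μs.
d = s × t = 187000000 × 1.835e-08 = 3.431 m.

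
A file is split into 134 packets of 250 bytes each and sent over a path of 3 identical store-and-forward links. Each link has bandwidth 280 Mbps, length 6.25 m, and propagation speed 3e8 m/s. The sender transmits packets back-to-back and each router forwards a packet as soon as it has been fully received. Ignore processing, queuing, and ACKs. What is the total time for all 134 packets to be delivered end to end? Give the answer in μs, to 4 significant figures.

971.5 μs

Per-hop transmission t_tx = L/R = 2000/280000000 = 7.14286 μs.
Per-hop propagation t_prop = 6.25/300000000 = 0.0208333 μs.
Pipeline fill: first packet needs 3·t_tx to clear all hops; remaining 133 packets each add one t_tx.
Total = (3+134-1)·t_tx + 3·t_prop = 136·7.14286 + 3·0.0208333 = 971.5 μs.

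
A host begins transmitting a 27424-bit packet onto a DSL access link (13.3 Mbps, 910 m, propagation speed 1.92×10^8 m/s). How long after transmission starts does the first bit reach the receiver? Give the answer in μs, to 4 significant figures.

First bit experiences only propagation delay: d/s = 910/192000000 = 4.740 μs.

4.740 μs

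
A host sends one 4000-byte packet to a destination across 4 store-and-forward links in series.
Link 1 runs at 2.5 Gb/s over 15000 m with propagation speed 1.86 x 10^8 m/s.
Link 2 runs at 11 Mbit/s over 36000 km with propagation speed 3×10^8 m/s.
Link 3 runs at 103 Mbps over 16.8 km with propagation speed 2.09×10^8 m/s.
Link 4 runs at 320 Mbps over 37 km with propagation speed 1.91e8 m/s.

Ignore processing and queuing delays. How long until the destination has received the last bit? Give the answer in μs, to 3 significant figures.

124000 μs

L = 4000 × 8 = 32000 bits.
Transmission delays (L/R per hop): 12.8, 2909.09, 310.68, 100 μs; sum = 3332.57 μs.
Propagation delays (d/s per hop): 80.6452, 120000, 80.3828, 193.717 μs; sum = 120355 μs.
End-to-end = 124000 μs.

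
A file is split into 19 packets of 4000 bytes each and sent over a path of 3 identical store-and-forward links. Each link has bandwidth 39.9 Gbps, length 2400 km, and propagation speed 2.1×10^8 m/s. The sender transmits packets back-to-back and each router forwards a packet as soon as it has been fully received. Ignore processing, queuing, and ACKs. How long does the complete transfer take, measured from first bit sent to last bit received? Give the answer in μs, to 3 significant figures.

Per-hop transmission t_tx = L/R = 32000/39900000000 = 0.802005 μs.
Per-hop propagation t_prop = 2400000/210000000 = 11428.6 μs.
Pipeline fill: first packet needs 3·t_tx to clear all hops; remaining 18 packets each add one t_tx.
Total = (3+19-1)·t_tx + 3·t_prop = 21·0.802005 + 3·11428.6 = 34300 μs.

34300 μs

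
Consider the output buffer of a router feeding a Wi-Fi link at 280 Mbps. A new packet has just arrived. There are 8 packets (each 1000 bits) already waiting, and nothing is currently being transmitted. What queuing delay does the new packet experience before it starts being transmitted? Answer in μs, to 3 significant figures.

Each queued packet: L/R = 1000/280000000 = 3.57143 μs.
8 queued → 28.5714 μs.
Queuing delay = 28.6 μs.

28.6 μs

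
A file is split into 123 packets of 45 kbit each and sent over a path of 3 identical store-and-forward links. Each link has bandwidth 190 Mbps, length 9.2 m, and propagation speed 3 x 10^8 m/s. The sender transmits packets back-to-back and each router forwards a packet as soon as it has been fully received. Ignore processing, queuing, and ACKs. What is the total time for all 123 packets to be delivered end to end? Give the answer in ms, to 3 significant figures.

Per-hop transmission t_tx = L/R = 45000/190000000 = 0.236842 ms.
Per-hop propagation t_prop = 9.2/300000000 = 3.06667e-05 ms.
Pipeline fill: first packet needs 3·t_tx to clear all hops; remaining 122 packets each add one t_tx.
Total = (3+123-1)·t_tx + 3·t_prop = 125·0.236842 + 3·3.06667e-05 = 29.6 ms.

29.6 ms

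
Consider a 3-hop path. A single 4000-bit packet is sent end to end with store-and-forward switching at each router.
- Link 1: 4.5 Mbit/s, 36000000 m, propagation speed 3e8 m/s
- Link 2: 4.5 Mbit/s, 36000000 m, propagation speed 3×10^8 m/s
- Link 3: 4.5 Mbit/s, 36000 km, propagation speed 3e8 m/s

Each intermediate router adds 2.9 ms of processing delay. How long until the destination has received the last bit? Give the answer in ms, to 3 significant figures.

368 ms

Transmission delay per hop = L/R = 4000/4500000 = 0.888889 ms; 3 hops → 2.66667 ms.
Propagation delays (d/s per hop): 120, 120, 120 ms; sum = 360 ms.
Processing at 2 router(s): 2 × 2.9 ms = 5.8 ms.
End-to-end = 368 ms.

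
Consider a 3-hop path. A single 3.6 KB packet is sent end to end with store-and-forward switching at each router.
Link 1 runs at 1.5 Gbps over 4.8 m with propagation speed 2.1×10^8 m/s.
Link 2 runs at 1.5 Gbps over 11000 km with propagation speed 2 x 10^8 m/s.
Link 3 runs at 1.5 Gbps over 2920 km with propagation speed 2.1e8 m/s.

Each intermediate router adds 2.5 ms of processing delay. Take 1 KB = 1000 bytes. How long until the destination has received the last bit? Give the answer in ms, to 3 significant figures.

L = 28800 bits.
Transmission delay per hop = L/R = 28800/1500000000 = 0.0192 ms; 3 hops → 0.0576 ms.
Propagation delays (d/s per hop): 2.28571e-05, 55, 13.9048 ms; sum = 68.9048 ms.
Processing at 2 router(s): 2 × 2.5 ms = 5 ms.
End-to-end = 74.0 ms.

74.0 ms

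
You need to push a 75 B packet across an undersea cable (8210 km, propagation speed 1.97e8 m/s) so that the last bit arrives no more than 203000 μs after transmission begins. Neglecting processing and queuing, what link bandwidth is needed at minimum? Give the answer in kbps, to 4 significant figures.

L = 600 bits.
Propagation delay = 8210000 / 197000000 = 41675.1 μs.
Transmission budget = 203000 − 41675.1 = 161325 μs.
R ≥ L / t_tx = 600 bits / 0.161325 s = 3.719 kbps.

3.719 kbps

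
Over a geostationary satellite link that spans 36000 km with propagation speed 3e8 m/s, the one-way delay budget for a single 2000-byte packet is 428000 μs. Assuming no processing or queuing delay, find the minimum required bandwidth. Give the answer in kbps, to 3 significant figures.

51.9 kbps

L = 16000 bits.
Propagation delay = 36000000 / 300000000 = 120000 μs.
Transmission budget = 428000 − 120000 = 308000 μs.
R ≥ L / t_tx = 16000 bits / 0.308 s = 51.9 kbps.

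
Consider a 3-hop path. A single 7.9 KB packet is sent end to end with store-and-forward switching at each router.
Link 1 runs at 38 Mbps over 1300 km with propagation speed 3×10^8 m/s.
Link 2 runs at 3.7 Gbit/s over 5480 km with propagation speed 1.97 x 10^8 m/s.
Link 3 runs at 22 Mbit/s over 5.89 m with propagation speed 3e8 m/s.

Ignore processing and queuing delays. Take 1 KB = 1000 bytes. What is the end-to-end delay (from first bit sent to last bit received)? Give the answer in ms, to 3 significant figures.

L = 63200 bits.
Transmission delays (L/R per hop): 1.66316, 0.0170811, 2.87273 ms; sum = 4.55297 ms.
Propagation delays (d/s per hop): 4.33333, 27.8173, 1.96333e-05 ms; sum = 32.1506 ms.
End-to-end = 36.7 ms.

36.7 ms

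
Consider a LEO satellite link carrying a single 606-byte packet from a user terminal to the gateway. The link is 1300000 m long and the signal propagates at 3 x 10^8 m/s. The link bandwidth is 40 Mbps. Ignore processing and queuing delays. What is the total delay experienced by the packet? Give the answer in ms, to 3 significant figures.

4.45 ms

L = 606 × 8 = 4848 bits.
Transmission delay = L/R = 4848 / 40000000 = 0.1212 ms.
Propagation delay = d/s = 1300000 m / 300000000 m/s = 4.33333 ms.
Total = 4.45 ms.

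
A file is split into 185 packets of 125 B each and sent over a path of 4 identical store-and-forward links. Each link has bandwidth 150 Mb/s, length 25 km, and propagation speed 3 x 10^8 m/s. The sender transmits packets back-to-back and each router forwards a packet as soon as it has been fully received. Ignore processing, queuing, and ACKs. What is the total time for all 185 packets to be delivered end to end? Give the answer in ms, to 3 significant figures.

1.59 ms

Per-hop transmission t_tx = L/R = 1000/150000000 = 0.00666667 ms.
Per-hop propagation t_prop = 25000/300000000 = 0.0833333 ms.
Pipeline fill: first packet needs 4·t_tx to clear all hops; remaining 184 packets each add one t_tx.
Total = (4+185-1)·t_tx + 4·t_prop = 188·0.00666667 + 4·0.0833333 = 1.59 ms.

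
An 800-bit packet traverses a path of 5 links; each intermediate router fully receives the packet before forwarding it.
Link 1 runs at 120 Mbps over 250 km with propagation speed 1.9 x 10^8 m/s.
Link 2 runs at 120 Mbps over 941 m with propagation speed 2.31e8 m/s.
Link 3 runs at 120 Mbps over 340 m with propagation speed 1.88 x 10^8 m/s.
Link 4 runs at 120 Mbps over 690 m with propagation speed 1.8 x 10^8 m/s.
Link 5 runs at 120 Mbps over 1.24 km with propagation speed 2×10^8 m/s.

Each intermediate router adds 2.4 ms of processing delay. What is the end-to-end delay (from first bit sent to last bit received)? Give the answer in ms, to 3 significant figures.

11.0 ms

Transmission delay per hop = L/R = 800/120000000 = 0.00666667 ms; 5 hops → 0.0333333 ms.
Propagation delays (d/s per hop): 1.31579, 0.00407359, 0.00180851, 0.00383333, 0.0062 ms; sum = 1.3317 ms.
Processing at 4 router(s): 4 × 2.4 ms = 9.6 ms.
End-to-end = 11.0 ms.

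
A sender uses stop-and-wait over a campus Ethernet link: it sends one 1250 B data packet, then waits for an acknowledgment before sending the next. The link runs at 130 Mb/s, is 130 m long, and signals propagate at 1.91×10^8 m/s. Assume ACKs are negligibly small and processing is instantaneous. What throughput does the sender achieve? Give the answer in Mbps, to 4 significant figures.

127.7 Mbps

t_tx = L/R = 10000/130000000 = 7.69231e-05 s.
t_prop = 130/191000000 = 6.80628e-07 s; RTT = 1.36126e-06 s.
Cycle = t_tx + RTT = 7.82843e-05 s.
Throughput = L / cycle = 10000 / 7.82843e-05 = 127.7 Mbps.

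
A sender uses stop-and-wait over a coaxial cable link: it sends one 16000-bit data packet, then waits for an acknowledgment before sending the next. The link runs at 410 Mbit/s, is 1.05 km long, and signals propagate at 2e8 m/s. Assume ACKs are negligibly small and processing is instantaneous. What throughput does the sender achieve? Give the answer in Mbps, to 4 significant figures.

t_tx = L/R = 16000/410000000 = 3.90244e-05 s.
t_prop = 1050/200000000 = 5.25e-06 s; RTT = 1.05e-05 s.
Cycle = t_tx + RTT = 4.95244e-05 s.
Throughput = L / cycle = 16000 / 4.95244e-05 = 323.1 Mbps.

323.1 Mbps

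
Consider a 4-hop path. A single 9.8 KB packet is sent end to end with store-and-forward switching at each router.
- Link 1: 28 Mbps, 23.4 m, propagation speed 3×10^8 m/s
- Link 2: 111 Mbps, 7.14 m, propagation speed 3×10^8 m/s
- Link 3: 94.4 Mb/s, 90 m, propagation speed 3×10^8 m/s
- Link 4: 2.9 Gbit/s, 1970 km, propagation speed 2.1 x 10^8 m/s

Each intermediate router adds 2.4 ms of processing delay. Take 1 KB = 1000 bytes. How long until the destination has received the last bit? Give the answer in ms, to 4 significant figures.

20.95 ms

L = 78400 bits.
Transmission delays (L/R per hop): 2.8, 0.706306, 0.830508, 0.0270345 ms; sum = 4.36385 ms.
Propagation delays (d/s per hop): 7.8e-05, 2.38e-05, 0.0003, 9.38095 ms; sum = 9.38135 ms.
Processing at 3 router(s): 3 × 2.4 ms = 7.2 ms.
End-to-end = 20.95 ms.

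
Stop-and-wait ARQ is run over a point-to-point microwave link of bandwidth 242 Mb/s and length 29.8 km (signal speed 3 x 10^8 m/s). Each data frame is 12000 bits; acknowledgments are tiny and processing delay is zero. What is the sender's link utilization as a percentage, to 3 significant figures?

20.0 %

t_tx = L/R = 12000/242000000 = 4.95868e-05 s.
t_prop = 29800/300000000 = 9.93333e-05 s; RTT = 0.000198667 s.
Cycle = t_tx + RTT = 0.000248253 s.
Utilization = t_tx / cycle = 4.95868e-05/0.000248253 = 20.0 %.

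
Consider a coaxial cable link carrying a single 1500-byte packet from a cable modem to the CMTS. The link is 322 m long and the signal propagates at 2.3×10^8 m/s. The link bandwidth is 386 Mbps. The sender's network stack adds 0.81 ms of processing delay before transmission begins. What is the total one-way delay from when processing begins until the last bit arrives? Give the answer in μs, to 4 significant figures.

L = 1500 × 8 = 12000 bits.
Transmission delay = L/R = 12000 / 386000000 = 31.0881 μs.
Propagation delay = d/s = 322 m / 2.3e+08 m/s = 1.4 μs.
Plus processing delay 0.81 ms = 810 μs.
Total = 842.5 μs.

842.5 μs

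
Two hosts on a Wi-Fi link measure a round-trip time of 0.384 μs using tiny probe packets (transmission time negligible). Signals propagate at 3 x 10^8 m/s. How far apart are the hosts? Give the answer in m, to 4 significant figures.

One-way propagation = RTT/2 = 0.192 μs.
d = s × t = 300000000 × 1.92e-07 = 57.60 m.

57.60 m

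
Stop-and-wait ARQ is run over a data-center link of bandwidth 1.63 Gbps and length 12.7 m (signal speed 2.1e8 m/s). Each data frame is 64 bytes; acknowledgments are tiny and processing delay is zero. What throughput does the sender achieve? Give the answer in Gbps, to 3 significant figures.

t_tx = L/R = 512/1630000000 = 3.1411e-07 s.
t_prop = 12.7/210000000 = 6.04762e-08 s; RTT = 1.20952e-07 s.
Cycle = t_tx + RTT = 4.35063e-07 s.
Throughput = L / cycle = 512 / 4.35063e-07 = 1.18 Gbps.

1.18 Gbps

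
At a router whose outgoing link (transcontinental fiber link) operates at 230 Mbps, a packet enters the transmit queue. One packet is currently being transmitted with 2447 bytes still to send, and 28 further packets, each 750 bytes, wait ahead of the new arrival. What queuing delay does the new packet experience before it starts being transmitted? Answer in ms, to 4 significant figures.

Each queued packet: L/R = 6000/230000000 = 0.026087 ms.
28 queued → 0.730435 ms.
Plus remaining 19576 bits of current packet: 0.085113 ms.
Queuing delay = 0.8155 ms.

0.8155 ms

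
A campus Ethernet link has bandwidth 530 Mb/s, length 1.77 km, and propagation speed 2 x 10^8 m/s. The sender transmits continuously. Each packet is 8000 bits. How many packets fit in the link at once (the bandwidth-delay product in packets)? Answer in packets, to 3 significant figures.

Propagation delay = 1770 / 200000000 = 8.85e-06 s.
BDP = R × t_prop = 530000000 × 8.85e-06 = 4690.5 bits.
In packets of 8000 bits: 0.586 packets.

0.586 packets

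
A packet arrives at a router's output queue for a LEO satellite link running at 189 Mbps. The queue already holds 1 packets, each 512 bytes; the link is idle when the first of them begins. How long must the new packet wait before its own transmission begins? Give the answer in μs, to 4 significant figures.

21.67 μs

Each queued packet: L/R = 4096/189000000 = 21.672 μs.
1 queued → 21.672 μs.
Queuing delay = 21.67 μs.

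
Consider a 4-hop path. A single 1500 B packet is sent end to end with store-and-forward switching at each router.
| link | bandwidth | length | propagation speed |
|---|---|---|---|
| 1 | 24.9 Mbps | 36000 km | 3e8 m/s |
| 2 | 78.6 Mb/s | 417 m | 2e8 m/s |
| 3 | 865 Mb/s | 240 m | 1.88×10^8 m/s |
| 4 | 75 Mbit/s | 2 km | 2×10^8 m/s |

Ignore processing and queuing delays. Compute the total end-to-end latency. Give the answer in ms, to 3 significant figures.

L = 1500 × 8 = 12000 bits.
Transmission delays (L/R per hop): 0.481928, 0.152672, 0.0138728, 0.16 ms; sum = 0.808472 ms.
Propagation delays (d/s per hop): 120, 0.002085, 0.0012766, 0.01 ms; sum = 120.013 ms.
End-to-end = 121 ms.

121 ms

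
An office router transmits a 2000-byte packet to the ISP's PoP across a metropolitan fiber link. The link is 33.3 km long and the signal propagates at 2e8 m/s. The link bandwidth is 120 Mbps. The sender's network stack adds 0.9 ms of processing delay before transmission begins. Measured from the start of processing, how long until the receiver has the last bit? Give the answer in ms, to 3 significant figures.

L = 2000 × 8 = 16000 bits.
Transmission delay = L/R = 16000 / 120000000 = 0.133333 ms.
Propagation delay = d/s = 33300 m / 200000000 m/s = 0.1665 ms.
Plus processing delay 0.9 ms = 0.9 ms.
Total = 1.20 ms.

1.20 ms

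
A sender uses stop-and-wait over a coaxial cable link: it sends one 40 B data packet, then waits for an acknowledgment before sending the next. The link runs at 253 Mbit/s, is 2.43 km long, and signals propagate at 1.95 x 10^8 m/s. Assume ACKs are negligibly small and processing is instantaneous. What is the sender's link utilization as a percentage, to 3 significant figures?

4.83 %

t_tx = L/R = 320/253000000 = 1.26482e-06 s.
t_prop = 2430/195000000 = 1.24615e-05 s; RTT = 2.49231e-05 s.
Cycle = t_tx + RTT = 2.61879e-05 s.
Utilization = t_tx / cycle = 1.26482e-06/2.61879e-05 = 4.83 %.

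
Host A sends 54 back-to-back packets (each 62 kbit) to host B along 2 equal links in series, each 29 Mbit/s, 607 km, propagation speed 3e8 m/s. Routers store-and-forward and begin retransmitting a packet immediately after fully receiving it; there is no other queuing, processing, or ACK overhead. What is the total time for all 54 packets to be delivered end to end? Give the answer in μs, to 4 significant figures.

Per-hop transmission t_tx = L/R = 62000/29000000 = 2137.93 μs.
Per-hop propagation t_prop = 607000/300000000 = 2023.33 μs.
Pipeline fill: first packet needs 2·t_tx to clear all hops; remaining 53 packets each add one t_tx.
Total = (2+54-1)·t_tx + 2·t_prop = 55·2137.93 + 2·2023.33 = 121600 μs.

121600 μs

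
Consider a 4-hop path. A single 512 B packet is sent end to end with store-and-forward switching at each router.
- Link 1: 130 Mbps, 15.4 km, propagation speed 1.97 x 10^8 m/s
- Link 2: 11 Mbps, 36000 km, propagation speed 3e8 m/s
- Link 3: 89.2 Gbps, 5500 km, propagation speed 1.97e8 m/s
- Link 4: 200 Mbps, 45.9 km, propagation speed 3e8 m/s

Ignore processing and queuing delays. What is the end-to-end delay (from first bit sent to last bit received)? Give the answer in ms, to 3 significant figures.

L = 512 × 8 = 4096 bits.
Transmission delays (L/R per hop): 0.0315077, 0.372364, 4.59193e-05, 0.02048 ms; sum = 0.424397 ms.
Propagation delays (d/s per hop): 0.0781726, 120, 27.9188, 0.153 ms; sum = 148.15 ms.
End-to-end = 149 ms.

149 ms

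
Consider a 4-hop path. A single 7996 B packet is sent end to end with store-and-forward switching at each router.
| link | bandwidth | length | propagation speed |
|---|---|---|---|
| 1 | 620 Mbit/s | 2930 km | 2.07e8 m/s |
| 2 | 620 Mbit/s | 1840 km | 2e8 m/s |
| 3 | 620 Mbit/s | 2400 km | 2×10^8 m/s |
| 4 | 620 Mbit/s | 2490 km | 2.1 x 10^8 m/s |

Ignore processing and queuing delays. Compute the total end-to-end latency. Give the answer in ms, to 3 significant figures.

L = 7996 × 8 = 63968 bits.
Transmission delay per hop = L/R = 63968/620000000 = 0.103174 ms; 4 hops → 0.412697 ms.
Propagation delays (d/s per hop): 14.1546, 9.2, 12, 11.8571 ms; sum = 47.2117 ms.
End-to-end = 47.6 ms.

47.6 ms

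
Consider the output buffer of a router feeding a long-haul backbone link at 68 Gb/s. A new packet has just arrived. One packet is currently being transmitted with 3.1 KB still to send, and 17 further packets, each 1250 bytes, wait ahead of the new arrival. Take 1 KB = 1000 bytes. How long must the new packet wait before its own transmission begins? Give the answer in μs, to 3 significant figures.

Each queued packet: L/R = 10000/68000000000 = 0.147059 μs.
17 queued → 2.5 μs.
Plus remaining 24800 bits of current packet: 0.364706 μs.
Queuing delay = 2.86 μs.

2.86 μs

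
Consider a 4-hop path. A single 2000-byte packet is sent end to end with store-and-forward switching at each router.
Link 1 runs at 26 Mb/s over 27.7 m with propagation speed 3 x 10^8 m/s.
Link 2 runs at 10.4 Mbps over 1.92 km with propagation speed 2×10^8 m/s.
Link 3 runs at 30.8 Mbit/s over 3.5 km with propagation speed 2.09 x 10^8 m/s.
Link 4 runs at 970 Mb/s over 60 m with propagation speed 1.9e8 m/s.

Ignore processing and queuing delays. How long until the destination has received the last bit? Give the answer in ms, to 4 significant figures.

L = 2000 × 8 = 16000 bits.
Transmission delays (L/R per hop): 0.615385, 1.53846, 0.519481, 0.0164948 ms; sum = 2.68982 ms.
Propagation delays (d/s per hop): 9.23333e-05, 0.0096, 0.0167464, 0.000315789 ms; sum = 0.0267545 ms.
End-to-end = 2.717 ms.

2.717 ms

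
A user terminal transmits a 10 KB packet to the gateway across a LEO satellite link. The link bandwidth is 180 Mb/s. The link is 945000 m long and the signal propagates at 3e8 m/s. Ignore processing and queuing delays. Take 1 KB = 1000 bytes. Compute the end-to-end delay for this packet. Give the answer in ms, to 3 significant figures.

3.59 ms

L = 80000 bits.
Transmission delay = L/R = 80000 / 180000000 = 0.444444 ms.
Propagation delay = d/s = 945000 m / 300000000 m/s = 3.15 ms.
Total = 3.59 ms.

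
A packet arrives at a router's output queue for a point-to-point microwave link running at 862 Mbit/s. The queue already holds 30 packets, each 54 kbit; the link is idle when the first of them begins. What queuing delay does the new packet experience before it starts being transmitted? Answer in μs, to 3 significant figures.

Each queued packet: L/R = 54000/862000000 = 62.645 μs.
30 queued → 1879.35 μs.
Queuing delay = 1880 μs.

1880 μs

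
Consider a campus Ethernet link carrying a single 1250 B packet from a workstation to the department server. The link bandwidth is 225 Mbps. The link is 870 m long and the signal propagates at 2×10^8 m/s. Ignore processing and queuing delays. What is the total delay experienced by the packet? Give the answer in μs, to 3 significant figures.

L = 1250 × 8 = 10000 bits.
Transmission delay = L/R = 10000 / 225000000 = 44.4444 μs.
Propagation delay = d/s = 870 m / 200000000 m/s = 4.35 μs.
Total = 48.8 μs.

48.8 μs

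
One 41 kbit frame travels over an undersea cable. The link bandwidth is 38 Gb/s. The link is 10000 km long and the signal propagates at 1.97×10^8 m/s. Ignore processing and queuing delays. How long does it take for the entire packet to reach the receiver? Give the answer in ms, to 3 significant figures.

L = 41000 bits.
Transmission delay = L/R = 41000 / 38000000000 = 0.00107895 ms.
Propagation delay = d/s = 10000000 m / 197000000 m/s = 50.7614 ms.
Total = 50.8 ms.

50.8 ms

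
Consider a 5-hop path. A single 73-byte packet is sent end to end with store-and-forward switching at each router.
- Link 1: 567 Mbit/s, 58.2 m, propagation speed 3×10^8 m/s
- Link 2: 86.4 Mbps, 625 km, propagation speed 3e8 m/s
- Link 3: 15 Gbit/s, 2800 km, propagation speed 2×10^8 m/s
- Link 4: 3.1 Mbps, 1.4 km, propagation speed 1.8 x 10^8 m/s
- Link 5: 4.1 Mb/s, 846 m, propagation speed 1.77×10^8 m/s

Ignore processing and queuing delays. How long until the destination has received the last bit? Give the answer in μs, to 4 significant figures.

16430 μs

L = 73 × 8 = 584 bits.
Transmission delays (L/R per hop): 1.02998, 6.75926, 0.0389333, 188.387, 142.439 μs; sum = 338.654 μs.
Propagation delays (d/s per hop): 0.194, 2083.33, 14000, 7.77778, 4.77966 μs; sum = 16096.1 μs.
End-to-end = 16430 μs.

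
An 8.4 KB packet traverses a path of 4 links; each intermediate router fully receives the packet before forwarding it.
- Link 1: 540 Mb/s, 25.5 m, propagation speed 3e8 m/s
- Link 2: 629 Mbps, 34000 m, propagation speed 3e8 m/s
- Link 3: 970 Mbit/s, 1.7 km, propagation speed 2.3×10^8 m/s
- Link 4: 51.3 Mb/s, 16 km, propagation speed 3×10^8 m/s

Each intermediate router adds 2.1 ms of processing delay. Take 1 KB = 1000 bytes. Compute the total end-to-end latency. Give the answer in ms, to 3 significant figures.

8.08 ms

L = 67200 bits.
Transmission delays (L/R per hop): 0.124444, 0.106836, 0.0692784, 1.30994 ms; sum = 1.6105 ms.
Propagation delays (d/s per hop): 8.5e-05, 0.113333, 0.0073913, 0.0533333 ms; sum = 0.174143 ms.
Processing at 3 router(s): 3 × 2.1 ms = 6.3 ms.
End-to-end = 8.08 ms.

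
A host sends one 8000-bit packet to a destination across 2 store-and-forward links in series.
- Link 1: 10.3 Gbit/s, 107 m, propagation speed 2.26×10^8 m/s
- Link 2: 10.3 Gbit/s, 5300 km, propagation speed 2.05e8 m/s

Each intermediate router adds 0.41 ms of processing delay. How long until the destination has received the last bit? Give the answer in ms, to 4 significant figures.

Transmission delay per hop = L/R = 8000/10300000000 = 0.000776699 ms; 2 hops → 0.0015534 ms.
Propagation delays (d/s per hop): 0.000473451, 25.8537 ms; sum = 25.8541 ms.
Processing at 1 router(s): 1 × 0.41 ms = 0.41 ms.
End-to-end = 26.27 ms.

26.27 ms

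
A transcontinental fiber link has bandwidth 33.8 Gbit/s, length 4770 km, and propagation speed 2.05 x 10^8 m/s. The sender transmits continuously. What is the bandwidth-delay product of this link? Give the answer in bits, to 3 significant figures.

786000000 bits

Propagation delay = 4770000 / 2.05e+08 = 0.0232683 s.
BDP = R × t_prop = 3.38e+10 × 0.0232683 = 786468000 bits.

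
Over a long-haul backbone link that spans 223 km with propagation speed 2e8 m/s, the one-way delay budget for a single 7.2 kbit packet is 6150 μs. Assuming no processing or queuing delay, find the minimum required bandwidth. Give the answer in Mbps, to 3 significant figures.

Propagation delay = 223000 / 200000000 = 1115 μs.
Transmission budget = 6150 − 1115 = 5035 μs.
R ≥ L / t_tx = 7200 bits / 0.005035 s = 1.43 Mbps.

1.43 Mbps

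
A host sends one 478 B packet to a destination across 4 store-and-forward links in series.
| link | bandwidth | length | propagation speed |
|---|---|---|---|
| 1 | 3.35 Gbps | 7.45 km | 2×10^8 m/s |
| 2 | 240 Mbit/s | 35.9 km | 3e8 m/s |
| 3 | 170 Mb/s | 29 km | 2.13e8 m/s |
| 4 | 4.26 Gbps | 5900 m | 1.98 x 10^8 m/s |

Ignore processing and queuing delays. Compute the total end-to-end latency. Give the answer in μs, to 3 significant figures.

L = 478 × 8 = 3824 bits.
Transmission delays (L/R per hop): 1.14149, 15.9333, 22.4941, 0.897653 μs; sum = 40.4666 μs.
Propagation delays (d/s per hop): 37.25, 119.667, 136.15, 29.798 μs; sum = 322.865 μs.
End-to-end = 363 μs.

363 μs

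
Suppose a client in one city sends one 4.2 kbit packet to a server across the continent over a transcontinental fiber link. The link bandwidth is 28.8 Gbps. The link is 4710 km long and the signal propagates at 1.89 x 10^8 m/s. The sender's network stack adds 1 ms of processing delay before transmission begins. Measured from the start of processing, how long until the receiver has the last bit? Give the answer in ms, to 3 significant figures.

L = 4200 bits.
Transmission delay = L/R = 4200 / 28800000000 = 0.000145833 ms.
Propagation delay = d/s = 4710000 m / 189000000 m/s = 24.9206 ms.
Plus processing delay 1 ms = 1 ms.
Total = 25.9 ms.

25.9 ms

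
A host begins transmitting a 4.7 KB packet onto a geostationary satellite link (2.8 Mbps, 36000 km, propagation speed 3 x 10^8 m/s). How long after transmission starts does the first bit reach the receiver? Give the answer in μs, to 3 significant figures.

First bit experiences only propagation delay: d/s = 36000000/300000000 = 120000 μs.

120000 μs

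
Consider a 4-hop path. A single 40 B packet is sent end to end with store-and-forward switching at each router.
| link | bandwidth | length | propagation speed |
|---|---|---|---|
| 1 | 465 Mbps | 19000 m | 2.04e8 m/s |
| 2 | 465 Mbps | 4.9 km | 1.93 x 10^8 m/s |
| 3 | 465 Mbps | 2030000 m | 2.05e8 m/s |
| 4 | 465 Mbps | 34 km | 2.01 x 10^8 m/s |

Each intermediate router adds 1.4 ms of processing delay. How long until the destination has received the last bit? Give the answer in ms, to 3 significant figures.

14.4 ms

L = 40 × 8 = 320 bits.
Transmission delay per hop = L/R = 320/465000000 = 0.000688172 ms; 4 hops → 0.00275269 ms.
Propagation delays (d/s per hop): 0.0931373, 0.0253886, 9.90244, 0.169154 ms; sum = 10.1901 ms.
Processing at 3 router(s): 3 × 1.4 ms = 4.2 ms.
End-to-end = 14.4 ms.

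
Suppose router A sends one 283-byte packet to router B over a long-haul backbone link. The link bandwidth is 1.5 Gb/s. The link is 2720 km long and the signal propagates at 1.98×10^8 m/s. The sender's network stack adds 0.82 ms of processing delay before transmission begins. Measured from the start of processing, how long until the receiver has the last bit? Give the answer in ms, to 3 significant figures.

14.6 ms

L = 283 × 8 = 2264 bits.
Transmission delay = L/R = 2264 / 1500000000 = 0.00150933 ms.
Propagation delay = d/s = 2720000 m / 198000000 m/s = 13.7374 ms.
Plus processing delay 0.82 ms = 0.82 ms.
Total = 14.6 ms.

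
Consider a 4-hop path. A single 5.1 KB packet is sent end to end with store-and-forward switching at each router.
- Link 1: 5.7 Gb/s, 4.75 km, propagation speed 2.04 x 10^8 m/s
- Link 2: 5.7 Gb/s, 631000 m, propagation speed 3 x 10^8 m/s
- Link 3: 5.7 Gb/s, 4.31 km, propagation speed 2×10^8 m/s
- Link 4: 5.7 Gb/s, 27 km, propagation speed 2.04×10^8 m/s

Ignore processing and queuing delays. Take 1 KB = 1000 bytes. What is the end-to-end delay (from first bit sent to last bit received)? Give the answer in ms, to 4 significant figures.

L = 40800 bits.
Transmission delay per hop = L/R = 40800/5700000000 = 0.00715789 ms; 4 hops → 0.0286316 ms.
Propagation delays (d/s per hop): 0.0232843, 2.10333, 0.02155, 0.132353 ms; sum = 2.28052 ms.
End-to-end = 2.309 ms.

2.309 ms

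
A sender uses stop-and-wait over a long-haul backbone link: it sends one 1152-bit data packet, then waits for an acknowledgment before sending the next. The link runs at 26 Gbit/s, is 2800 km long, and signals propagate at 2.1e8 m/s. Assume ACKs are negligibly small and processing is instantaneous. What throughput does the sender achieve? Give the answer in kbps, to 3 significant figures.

43.2 kbps

t_tx = L/R = 1152/26000000000 = 4.43077e-08 s.
t_prop = 2800000/210000000 = 0.0133333 s; RTT = 0.0266667 s.
Cycle = t_tx + RTT = 0.0266667 s.
Throughput = L / cycle = 1152 / 0.0266667 = 43.2 kbps.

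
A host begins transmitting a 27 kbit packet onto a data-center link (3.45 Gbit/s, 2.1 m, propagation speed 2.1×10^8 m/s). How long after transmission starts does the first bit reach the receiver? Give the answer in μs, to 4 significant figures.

0.01000 μs

First bit experiences only propagation delay: d/s = 2.1/210000000 = 0.01000 μs.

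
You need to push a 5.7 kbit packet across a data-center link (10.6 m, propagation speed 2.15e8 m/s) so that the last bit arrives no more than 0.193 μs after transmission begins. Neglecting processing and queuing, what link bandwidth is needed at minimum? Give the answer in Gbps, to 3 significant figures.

39.7 Gbps

Propagation delay = 10.6 / 215000000 = 0.0493023 μs.
Transmission budget = 0.193 − 0.0493023 = 0.143698 μs.
R ≥ L / t_tx = 5700 bits / 1.43698e-07 s = 39.7 Gbps.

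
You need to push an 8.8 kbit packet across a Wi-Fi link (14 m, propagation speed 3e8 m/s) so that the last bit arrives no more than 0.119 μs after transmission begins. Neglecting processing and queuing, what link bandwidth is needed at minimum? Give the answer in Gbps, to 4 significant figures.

121.7 Gbps

Propagation delay = 14 / 300000000 = 0.0466667 μs.
Transmission budget = 0.119 − 0.0466667 = 0.0723333 μs.
R ≥ L / t_tx = 8800 bits / 7.23333e-08 s = 121.7 Gbps.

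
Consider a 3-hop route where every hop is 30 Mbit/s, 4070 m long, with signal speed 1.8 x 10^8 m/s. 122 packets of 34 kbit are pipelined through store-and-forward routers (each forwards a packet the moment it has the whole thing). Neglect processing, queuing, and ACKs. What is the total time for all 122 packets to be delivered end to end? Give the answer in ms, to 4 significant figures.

140.6 ms

Per-hop transmission t_tx = L/R = 34000/30000000 = 1.13333 ms.
Per-hop propagation t_prop = 4070/180000000 = 0.0226111 ms.
Pipeline fill: first packet needs 3·t_tx to clear all hops; remaining 121 packets each add one t_tx.
Total = (3+122-1)·t_tx + 3·t_prop = 124·1.13333 + 3·0.0226111 = 140.6 ms.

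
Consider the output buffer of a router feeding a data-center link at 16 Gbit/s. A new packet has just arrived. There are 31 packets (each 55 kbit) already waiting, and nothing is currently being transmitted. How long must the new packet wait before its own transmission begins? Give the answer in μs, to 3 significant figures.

107 μs

Each queued packet: L/R = 55000/16000000000 = 3.4375 μs.
31 queued → 106.563 μs.
Queuing delay = 107 μs.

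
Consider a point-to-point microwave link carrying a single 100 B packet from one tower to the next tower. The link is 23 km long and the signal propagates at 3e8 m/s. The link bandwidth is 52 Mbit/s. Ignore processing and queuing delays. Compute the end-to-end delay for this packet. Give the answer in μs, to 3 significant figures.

92.1 μs

L = 100 × 8 = 800 bits.
Transmission delay = L/R = 800 / 52000000 = 15.3846 μs.
Propagation delay = d/s = 23000 m / 300000000 m/s = 76.6667 μs.
Total = 92.1 μs.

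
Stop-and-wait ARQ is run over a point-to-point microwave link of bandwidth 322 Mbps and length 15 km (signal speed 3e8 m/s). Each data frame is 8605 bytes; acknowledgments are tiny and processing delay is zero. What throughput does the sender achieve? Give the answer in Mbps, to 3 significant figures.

219 Mbps

t_tx = L/R = 68840/322000000 = 0.000213789 s.
t_prop = 15000/300000000 = 5e-05 s; RTT = 0.0001 s.
Cycle = t_tx + RTT = 0.000313789 s.
Throughput = L / cycle = 68840 / 0.000313789 = 219 Mbps.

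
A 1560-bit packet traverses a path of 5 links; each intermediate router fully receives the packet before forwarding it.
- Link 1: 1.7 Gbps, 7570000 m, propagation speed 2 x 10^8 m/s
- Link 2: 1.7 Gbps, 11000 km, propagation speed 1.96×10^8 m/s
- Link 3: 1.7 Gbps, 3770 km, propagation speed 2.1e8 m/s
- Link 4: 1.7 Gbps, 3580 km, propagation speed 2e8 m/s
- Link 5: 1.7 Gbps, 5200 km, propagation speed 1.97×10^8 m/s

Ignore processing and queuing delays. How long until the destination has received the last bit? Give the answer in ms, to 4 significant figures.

156.2 ms

Transmission delay per hop = L/R = 1560/1700000000 = 0.000917647 ms; 5 hops → 0.00458824 ms.
Propagation delays (d/s per hop): 37.85, 56.1224, 17.9524, 17.9, 26.3959 ms; sum = 156.221 ms.
End-to-end = 156.2 ms.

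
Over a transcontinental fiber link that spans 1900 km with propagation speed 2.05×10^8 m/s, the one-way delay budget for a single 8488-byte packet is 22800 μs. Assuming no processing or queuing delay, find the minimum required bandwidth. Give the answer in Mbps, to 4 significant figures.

L = 67904 bits.
Propagation delay = 1900000 / 2.05e+08 = 9268.29 μs.
Transmission budget = 22800 − 9268.29 = 13531.7 μs.
R ≥ L / t_tx = 67904 bits / 0.0135317 s = 5.018 Mbps.

5.018 Mbps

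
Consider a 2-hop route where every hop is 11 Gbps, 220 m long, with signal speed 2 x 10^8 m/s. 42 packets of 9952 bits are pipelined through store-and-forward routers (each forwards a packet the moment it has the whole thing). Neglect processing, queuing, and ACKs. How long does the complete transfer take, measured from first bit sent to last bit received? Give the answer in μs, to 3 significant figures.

41.1 μs

Per-hop transmission t_tx = L/R = 9952/11000000000 = 0.904727 μs.
Per-hop propagation t_prop = 220/200000000 = 1.1 μs.
Pipeline fill: first packet needs 2·t_tx to clear all hops; remaining 41 packets each add one t_tx.
Total = (2+42-1)·t_tx + 2·t_prop = 43·0.904727 + 2·1.1 = 41.1 μs.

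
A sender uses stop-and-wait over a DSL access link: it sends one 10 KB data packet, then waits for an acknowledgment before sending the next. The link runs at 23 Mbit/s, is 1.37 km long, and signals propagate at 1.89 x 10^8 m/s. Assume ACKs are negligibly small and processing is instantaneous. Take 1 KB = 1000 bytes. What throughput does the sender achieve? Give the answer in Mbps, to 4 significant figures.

22.90 Mbps

t_tx = L/R = 80000/23000000 = 0.00347826 s.
t_prop = 1370/189000000 = 7.24868e-06 s; RTT = 1.44974e-05 s.
Cycle = t_tx + RTT = 0.00349276 s.
Throughput = L / cycle = 80000 / 0.00349276 = 22.90 Mbps.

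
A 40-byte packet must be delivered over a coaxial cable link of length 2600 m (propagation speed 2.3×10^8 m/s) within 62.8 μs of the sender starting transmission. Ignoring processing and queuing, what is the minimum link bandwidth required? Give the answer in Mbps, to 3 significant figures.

6.21 Mbps

L = 320 bits.
Propagation delay = 2600 / 2.3e+08 = 11.3043 μs.
Transmission budget = 62.8 − 11.3043 = 51.4957 μs.
R ≥ L / t_tx = 320 bits / 5.14957e-05 s = 6.21 Mbps.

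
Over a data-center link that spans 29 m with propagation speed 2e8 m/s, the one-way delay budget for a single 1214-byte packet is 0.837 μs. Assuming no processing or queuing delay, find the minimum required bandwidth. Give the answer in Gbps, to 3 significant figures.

L = 9712 bits.
Propagation delay = 29 / 200000000 = 0.145 μs.
Transmission budget = 0.837 − 0.145 = 0.692 μs.
R ≥ L / t_tx = 9712 bits / 6.92e-07 s = 14.0 Gbps.

14.0 Gbps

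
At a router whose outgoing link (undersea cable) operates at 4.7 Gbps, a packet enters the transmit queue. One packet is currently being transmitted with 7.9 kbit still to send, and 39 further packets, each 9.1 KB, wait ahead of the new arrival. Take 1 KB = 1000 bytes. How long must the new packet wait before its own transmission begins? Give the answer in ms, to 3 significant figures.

Each queued packet: L/R = 72800/4700000000 = 0.0154894 ms.
39 queued → 0.604085 ms.
Plus remaining 7900 bits of current packet: 0.00168085 ms.
Queuing delay = 0.606 ms.

0.606 ms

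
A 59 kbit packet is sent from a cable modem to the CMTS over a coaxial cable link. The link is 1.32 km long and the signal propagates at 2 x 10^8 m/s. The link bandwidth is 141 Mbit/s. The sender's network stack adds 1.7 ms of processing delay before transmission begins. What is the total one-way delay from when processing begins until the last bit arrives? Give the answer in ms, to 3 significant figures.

L = 59000 bits.
Transmission delay = L/R = 59000 / 141000000 = 0.41844 ms.
Propagation delay = d/s = 1320 m / 200000000 m/s = 0.0066 ms.
Plus processing delay 1.7 ms = 1.7 ms.
Total = 2.13 ms.

2.13 ms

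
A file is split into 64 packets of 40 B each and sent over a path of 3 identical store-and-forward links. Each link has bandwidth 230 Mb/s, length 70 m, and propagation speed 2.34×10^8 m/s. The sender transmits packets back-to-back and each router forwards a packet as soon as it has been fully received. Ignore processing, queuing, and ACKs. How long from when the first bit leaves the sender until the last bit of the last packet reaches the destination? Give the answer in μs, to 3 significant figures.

92.7 μs

Per-hop transmission t_tx = L/R = 320/230000000 = 1.3913 μs.
Per-hop propagation t_prop = 70/234000000 = 0.299145 μs.
Pipeline fill: first packet needs 3·t_tx to clear all hops; remaining 63 packets each add one t_tx.
Total = (3+64-1)·t_tx + 3·t_prop = 66·1.3913 + 3·0.299145 = 92.7 μs.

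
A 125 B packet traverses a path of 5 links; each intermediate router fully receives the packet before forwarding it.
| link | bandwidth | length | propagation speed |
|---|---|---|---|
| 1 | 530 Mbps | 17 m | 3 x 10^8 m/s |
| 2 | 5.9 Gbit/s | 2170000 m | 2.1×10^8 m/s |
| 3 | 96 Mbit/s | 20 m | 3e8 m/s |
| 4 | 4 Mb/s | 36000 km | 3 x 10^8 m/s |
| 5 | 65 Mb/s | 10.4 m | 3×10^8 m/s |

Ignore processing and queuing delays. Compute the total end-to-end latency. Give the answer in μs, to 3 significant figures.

131000 μs

L = 125 × 8 = 1000 bits.
Transmission delays (L/R per hop): 1.88679, 0.169492, 10.4167, 250, 15.3846 μs; sum = 277.858 μs.
Propagation delays (d/s per hop): 0.0566667, 10333.3, 0.0666667, 120000, 0.0346667 μs; sum = 130333 μs.
End-to-end = 131000 μs.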